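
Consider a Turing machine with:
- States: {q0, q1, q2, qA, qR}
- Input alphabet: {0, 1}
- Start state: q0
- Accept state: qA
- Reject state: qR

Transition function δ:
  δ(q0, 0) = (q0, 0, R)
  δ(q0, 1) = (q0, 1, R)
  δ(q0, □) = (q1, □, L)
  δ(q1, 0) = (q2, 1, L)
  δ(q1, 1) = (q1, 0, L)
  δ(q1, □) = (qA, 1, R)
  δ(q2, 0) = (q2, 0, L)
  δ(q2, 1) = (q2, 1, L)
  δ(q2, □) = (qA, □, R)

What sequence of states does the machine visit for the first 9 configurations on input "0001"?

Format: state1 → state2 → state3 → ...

Execution trace:
Initial: [q0]0001
Step 1: δ(q0, 0) = (q0, 0, R) → 0[q0]001
Step 2: δ(q0, 0) = (q0, 0, R) → 00[q0]01
Step 3: δ(q0, 0) = (q0, 0, R) → 000[q0]1
Step 4: δ(q0, 1) = (q0, 1, R) → 0001[q0]□
Step 5: δ(q0, □) = (q1, □, L) → 000[q1]1□
Step 6: δ(q1, 1) = (q1, 0, L) → 00[q1]00□
Step 7: δ(q1, 0) = (q2, 1, L) → 0[q2]010□
Step 8: δ(q2, 0) = (q2, 0, L) → [q2]0010□

State sequence: q0 → q0 → q0 → q0 → q0 → q1 → q1 → q2 → q2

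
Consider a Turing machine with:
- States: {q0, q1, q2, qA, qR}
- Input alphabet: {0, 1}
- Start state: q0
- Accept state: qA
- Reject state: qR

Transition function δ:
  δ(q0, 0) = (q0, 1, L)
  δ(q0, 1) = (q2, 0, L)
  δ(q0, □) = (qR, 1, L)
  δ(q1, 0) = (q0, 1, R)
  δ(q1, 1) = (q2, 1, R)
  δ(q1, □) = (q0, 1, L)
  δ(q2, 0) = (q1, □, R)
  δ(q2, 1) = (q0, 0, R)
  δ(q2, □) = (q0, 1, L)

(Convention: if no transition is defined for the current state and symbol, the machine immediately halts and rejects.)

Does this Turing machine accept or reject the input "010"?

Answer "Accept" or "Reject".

Execution trace:
Initial: [q0]010
Step 1: δ(q0, 0) = (q0, 1, L) → [q0]□110
Step 2: δ(q0, □) = (qR, 1, L) → [qR]□1110

The machine reaches the reject state qR and halts.

Answer: Reject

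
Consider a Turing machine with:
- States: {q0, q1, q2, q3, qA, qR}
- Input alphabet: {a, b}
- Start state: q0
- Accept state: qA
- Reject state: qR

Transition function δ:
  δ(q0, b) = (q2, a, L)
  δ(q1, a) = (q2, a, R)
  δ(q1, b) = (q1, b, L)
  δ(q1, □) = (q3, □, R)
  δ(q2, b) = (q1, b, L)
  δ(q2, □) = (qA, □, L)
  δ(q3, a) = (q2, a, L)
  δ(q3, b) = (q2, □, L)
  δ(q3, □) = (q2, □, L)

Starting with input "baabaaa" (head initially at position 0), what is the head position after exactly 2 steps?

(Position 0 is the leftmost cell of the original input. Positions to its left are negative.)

Execution trace (head position shown):
Step 0: [q0]baabaaa  (head at position 0)
Step 1: move left → [q2]□aaabaaa  (head at position -1)
Step 2: move left → [qA]□□aaabaaa  (head at position -2)

After 2 steps, the head is at position -2.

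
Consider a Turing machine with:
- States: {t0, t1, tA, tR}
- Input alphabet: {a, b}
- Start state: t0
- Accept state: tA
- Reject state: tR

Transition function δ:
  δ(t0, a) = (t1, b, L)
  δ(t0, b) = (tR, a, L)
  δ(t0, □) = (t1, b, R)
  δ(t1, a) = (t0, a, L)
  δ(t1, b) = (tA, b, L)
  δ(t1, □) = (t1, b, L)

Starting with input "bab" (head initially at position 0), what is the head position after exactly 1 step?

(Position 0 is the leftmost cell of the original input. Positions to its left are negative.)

Execution trace (head position shown):
Step 0: [t0]bab  (head at position 0)
Step 1: move left → [tR]□aab  (head at position -1)

After 1 step, the head is at position -1.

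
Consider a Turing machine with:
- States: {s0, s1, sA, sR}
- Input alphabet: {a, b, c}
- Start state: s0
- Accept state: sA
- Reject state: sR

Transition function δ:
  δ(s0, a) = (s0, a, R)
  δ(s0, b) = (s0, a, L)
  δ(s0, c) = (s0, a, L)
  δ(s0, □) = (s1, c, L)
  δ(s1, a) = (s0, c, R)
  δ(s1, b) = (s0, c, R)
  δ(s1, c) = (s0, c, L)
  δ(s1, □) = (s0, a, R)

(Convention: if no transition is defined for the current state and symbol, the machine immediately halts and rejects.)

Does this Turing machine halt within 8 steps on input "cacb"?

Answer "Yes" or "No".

Execution trace:
Initial: [s0]cacb
Step 1: δ(s0, c) = (s0, a, L) → [s0]□aacb
Step 2: δ(s0, □) = (s1, c, L) → [s1]□caacb
Step 3: δ(s1, □) = (s0, a, R) → a[s0]caacb
Step 4: δ(s0, c) = (s0, a, L) → [s0]aaaacb
Step 5: δ(s0, a) = (s0, a, R) → a[s0]aaacb
Step 6: δ(s0, a) = (s0, a, R) → aa[s0]aacb
Step 7: δ(s0, a) = (s0, a, R) → aaa[s0]acb
Step 8: δ(s0, a) = (s0, a, R) → aaaa[s0]cb

The machine has not reached a halting state after 8 steps.
The machine did not halt within the 8-step bound.

Answer: No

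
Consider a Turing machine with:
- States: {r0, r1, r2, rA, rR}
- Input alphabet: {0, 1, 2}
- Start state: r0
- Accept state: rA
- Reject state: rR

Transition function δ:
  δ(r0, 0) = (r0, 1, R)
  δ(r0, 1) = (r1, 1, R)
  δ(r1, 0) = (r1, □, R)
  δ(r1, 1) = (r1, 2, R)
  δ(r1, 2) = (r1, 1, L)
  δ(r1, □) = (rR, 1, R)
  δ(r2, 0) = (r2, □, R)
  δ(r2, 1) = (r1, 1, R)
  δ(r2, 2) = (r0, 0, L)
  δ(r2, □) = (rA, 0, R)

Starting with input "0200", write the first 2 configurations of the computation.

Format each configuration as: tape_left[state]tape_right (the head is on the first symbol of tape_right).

Transitions applied:
Step 1: δ(r0, 0) = (r0, 1, R)

The first 2 configurations are:
[r0]0200 ⊢ 1[r0]200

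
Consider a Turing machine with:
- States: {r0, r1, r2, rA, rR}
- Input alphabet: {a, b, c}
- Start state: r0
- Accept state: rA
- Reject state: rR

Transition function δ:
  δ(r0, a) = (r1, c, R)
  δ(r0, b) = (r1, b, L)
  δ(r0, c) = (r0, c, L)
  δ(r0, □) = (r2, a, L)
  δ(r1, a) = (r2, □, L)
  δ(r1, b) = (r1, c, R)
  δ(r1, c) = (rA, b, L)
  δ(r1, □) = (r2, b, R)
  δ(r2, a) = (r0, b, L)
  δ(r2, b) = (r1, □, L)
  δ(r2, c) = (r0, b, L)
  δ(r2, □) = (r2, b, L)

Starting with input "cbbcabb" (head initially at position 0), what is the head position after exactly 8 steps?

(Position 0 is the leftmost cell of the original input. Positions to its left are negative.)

Execution trace (head position shown):
Step 0: [r0]cbbcabb  (head at position 0)
Step 1: move left → [r0]□cbbcabb  (head at position -1)
Step 2: move left → [r2]□acbbcabb  (head at position -2)
Step 3: move left → [r2]□bacbbcabb  (head at position -3)
Step 4: move left → [r2]□bbacbbcabb  (head at position -4)
Step 5: move left → [r2]□bbbacbbcabb  (head at position -5)
Step 6: move left → [r2]□bbbbacbbcabb  (head at position -6)
Step 7: move left → [r2]□bbbbbacbbcabb  (head at position -7)
Step 8: move left → [r2]□bbbbbbacbbcabb  (head at position -8)

After 8 steps, the head is at position -8.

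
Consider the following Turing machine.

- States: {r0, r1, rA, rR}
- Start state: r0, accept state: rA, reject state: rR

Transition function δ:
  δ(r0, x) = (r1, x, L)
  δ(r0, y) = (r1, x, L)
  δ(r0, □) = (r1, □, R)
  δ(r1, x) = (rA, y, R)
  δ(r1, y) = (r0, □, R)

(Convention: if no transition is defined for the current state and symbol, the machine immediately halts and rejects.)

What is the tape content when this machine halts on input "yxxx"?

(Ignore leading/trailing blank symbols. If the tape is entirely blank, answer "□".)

Execution trace:
Initial: [r0]yxxx
Step 1: δ(r0, y) = (r1, x, L) → [r1]□xxxx

No transition is defined for δ(r1, □). By convention the machine halts and rejects.

Final tape (ignoring leading/trailing blanks): xxxx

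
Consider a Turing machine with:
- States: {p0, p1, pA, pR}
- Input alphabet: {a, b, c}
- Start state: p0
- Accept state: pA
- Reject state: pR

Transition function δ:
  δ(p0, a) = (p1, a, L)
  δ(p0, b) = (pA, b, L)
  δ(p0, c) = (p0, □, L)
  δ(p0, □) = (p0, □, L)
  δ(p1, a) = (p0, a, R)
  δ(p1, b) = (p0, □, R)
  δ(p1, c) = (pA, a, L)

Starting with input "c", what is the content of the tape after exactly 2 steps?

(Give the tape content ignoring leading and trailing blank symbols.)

Execution trace:
Initial: [p0]c
Step 1: δ(p0, c) = (p0, □, L) → [p0]□□
Step 2: δ(p0, □) = (p0, □, L) → [p0]□□□

After 2 steps, the tape (ignoring leading/trailing blanks) is: □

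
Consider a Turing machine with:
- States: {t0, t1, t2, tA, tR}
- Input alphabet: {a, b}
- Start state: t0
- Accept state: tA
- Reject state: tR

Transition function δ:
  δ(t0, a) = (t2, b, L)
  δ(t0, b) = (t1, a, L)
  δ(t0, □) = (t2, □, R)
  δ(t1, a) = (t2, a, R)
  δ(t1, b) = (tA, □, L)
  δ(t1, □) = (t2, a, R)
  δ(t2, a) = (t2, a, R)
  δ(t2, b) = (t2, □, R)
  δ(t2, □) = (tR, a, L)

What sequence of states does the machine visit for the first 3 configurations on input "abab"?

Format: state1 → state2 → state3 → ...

Execution trace:
Initial: [t0]abab
Step 1: δ(t0, a) = (t2, b, L) → [t2]□bbab
Step 2: δ(t2, □) = (tR, a, L) → [tR]□abbab

The machine reaches the reject state tR and halts.

State sequence: t0 → t2 → tR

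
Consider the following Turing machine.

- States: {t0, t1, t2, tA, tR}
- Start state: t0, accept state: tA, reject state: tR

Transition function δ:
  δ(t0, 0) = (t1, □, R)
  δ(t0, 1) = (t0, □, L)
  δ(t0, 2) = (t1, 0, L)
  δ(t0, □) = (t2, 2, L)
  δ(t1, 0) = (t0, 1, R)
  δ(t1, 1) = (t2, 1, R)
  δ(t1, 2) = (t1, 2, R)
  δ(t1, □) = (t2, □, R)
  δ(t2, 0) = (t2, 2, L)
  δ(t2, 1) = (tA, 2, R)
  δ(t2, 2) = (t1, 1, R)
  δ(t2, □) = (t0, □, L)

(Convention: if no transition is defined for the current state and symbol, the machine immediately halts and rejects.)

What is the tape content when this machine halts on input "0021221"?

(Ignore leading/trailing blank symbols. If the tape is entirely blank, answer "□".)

Execution trace:
Initial: [t0]0021221
Step 1: δ(t0, 0) = (t1, □, R) → □[t1]021221
Step 2: δ(t1, 0) = (t0, 1, R) → □1[t0]21221
Step 3: δ(t0, 2) = (t1, 0, L) → □[t1]101221
Step 4: δ(t1, 1) = (t2, 1, R) → □1[t2]01221
Step 5: δ(t2, 0) = (t2, 2, L) → □[t2]121221
Step 6: δ(t2, 1) = (tA, 2, R) → □2[tA]21221

The machine reaches the accept state tA and halts.

Final tape (ignoring leading/trailing blanks): 221221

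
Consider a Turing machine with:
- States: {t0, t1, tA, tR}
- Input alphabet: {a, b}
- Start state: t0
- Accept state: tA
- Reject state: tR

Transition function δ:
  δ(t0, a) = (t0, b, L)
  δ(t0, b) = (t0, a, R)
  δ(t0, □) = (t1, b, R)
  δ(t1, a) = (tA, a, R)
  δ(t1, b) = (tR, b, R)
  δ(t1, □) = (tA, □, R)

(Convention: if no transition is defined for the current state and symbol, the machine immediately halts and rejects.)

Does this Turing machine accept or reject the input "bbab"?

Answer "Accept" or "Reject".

Execution trace:
Initial: [t0]bbab
Step 1: δ(t0, b) = (t0, a, R) → a[t0]bab
Step 2: δ(t0, b) = (t0, a, R) → aa[t0]ab
Step 3: δ(t0, a) = (t0, b, L) → a[t0]abb
Step 4: δ(t0, a) = (t0, b, L) → [t0]abbb
Step 5: δ(t0, a) = (t0, b, L) → [t0]□bbbb
Step 6: δ(t0, □) = (t1, b, R) → b[t1]bbbb
Step 7: δ(t1, b) = (tR, b, R) → bb[tR]bbb

The machine reaches the reject state tR and halts.

Answer: Reject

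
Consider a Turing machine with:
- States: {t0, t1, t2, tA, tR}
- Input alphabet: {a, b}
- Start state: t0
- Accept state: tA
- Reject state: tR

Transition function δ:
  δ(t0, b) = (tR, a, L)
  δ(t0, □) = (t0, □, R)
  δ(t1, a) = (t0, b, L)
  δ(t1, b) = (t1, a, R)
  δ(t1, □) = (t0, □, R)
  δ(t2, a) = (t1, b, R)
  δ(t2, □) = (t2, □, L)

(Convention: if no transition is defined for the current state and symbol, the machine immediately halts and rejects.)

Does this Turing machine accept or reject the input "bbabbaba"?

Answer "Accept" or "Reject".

Execution trace:
Initial: [t0]bbabbaba
Step 1: δ(t0, b) = (tR, a, L) → [tR]□ababbaba

The machine reaches the reject state tR and halts.

Answer: Reject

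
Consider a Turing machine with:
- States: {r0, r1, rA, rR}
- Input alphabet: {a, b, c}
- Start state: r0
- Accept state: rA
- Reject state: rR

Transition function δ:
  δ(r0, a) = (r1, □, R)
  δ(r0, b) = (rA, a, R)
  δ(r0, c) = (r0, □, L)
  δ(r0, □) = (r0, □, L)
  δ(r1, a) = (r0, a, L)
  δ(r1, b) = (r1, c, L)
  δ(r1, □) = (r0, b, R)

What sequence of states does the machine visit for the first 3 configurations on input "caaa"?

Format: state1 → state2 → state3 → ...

Execution trace:
Initial: [r0]caaa
Step 1: δ(r0, c) = (r0, □, L) → [r0]□□aaa
Step 2: δ(r0, □) = (r0, □, L) → [r0]□□□aaa

State sequence: r0 → r0 → r0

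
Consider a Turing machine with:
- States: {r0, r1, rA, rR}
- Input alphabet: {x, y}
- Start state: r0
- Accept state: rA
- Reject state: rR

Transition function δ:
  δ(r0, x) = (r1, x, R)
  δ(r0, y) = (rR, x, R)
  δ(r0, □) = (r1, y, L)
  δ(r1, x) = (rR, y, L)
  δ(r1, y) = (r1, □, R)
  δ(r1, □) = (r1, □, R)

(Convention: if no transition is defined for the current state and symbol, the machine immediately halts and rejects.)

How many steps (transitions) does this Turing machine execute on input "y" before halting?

Execution trace:
Initial: [r0]y
Step 1: δ(r0, y) = (rR, x, R) → x[rR]□

The machine reaches the reject state rR and halts.

The machine executed 1 step before halting.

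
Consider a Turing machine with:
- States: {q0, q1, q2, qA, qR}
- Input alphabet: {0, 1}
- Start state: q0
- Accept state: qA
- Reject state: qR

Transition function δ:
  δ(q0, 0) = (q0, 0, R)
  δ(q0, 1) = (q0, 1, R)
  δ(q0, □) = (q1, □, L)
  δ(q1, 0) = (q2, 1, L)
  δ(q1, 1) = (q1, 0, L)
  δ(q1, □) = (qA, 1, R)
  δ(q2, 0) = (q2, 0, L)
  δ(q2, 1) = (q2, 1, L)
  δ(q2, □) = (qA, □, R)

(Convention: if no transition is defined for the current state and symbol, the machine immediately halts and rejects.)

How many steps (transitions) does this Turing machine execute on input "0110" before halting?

Execution trace:
Initial: [q0]0110
Step 1: δ(q0, 0) = (q0, 0, R) → 0[q0]110
Step 2: δ(q0, 1) = (q0, 1, R) → 01[q0]10
Step 3: δ(q0, 1) = (q0, 1, R) → 011[q0]0
Step 4: δ(q0, 0) = (q0, 0, R) → 0110[q0]□
Step 5: δ(q0, □) = (q1, □, L) → 011[q1]0□
Step 6: δ(q1, 0) = (q2, 1, L) → 01[q2]11□
Step 7: δ(q2, 1) = (q2, 1, L) → 0[q2]111□
Step 8: δ(q2, 1) = (q2, 1, L) → [q2]0111□
Step 9: δ(q2, 0) = (q2, 0, L) → [q2]□0111□
Step 10: δ(q2, □) = (qA, □, R) → □[qA]0111□

The machine reaches the accept state qA and halts.

The machine executed 10 steps before halting.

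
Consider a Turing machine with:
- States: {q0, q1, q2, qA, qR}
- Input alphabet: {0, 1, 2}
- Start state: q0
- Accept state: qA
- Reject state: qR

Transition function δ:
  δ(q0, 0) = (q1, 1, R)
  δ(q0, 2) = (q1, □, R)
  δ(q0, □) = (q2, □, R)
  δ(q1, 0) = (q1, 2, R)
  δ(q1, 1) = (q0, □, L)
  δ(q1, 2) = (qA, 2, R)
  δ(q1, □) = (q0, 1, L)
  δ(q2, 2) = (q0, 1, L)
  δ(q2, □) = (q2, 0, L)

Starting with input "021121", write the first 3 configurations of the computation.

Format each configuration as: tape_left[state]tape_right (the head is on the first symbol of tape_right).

Transitions applied:
Step 1: δ(q0, 0) = (q1, 1, R)
Step 2: δ(q1, 2) = (qA, 2, R)

The first 3 configurations are:
[q0]021121 ⊢ 1[q1]21121 ⊢ 12[qA]1121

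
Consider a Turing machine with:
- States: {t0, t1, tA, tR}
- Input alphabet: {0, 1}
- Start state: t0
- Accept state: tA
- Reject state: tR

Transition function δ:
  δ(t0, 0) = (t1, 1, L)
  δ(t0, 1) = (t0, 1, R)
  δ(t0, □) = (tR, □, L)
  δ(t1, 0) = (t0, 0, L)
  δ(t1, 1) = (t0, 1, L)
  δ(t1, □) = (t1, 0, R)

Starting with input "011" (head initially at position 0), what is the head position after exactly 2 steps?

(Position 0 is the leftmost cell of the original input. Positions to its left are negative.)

Execution trace (head position shown):
Step 0: [t0]011  (head at position 0)
Step 1: move left → [t1]□111  (head at position -1)
Step 2: move right → 0[t1]111  (head at position 0)

After 2 steps, the head is at position 0.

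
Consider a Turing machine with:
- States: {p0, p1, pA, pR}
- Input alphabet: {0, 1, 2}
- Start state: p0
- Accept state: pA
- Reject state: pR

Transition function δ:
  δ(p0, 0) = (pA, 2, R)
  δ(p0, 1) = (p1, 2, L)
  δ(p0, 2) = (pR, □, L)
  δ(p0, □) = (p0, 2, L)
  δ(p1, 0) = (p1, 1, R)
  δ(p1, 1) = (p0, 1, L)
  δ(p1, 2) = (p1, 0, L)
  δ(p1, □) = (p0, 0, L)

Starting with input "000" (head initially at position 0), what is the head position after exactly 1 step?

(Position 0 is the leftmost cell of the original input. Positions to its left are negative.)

Execution trace (head position shown):
Step 0: [p0]000  (head at position 0)
Step 1: move right → 2[pA]00  (head at position 1)

After 1 step, the head is at position 1.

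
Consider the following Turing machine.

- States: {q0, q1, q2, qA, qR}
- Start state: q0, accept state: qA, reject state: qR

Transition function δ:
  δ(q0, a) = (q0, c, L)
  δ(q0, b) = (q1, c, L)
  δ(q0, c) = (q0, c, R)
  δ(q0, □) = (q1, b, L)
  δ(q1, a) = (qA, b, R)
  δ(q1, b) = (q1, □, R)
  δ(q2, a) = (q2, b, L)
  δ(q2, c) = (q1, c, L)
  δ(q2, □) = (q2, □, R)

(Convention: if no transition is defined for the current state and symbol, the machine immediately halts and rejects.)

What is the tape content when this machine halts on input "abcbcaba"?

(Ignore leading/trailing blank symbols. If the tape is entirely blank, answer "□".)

Execution trace:
Initial: [q0]abcbcaba
Step 1: δ(q0, a) = (q0, c, L) → [q0]□cbcbcaba
Step 2: δ(q0, □) = (q1, b, L) → [q1]□bcbcbcaba

No transition is defined for δ(q1, □). By convention the machine halts and rejects.

Final tape (ignoring leading/trailing blanks): bcbcbcaba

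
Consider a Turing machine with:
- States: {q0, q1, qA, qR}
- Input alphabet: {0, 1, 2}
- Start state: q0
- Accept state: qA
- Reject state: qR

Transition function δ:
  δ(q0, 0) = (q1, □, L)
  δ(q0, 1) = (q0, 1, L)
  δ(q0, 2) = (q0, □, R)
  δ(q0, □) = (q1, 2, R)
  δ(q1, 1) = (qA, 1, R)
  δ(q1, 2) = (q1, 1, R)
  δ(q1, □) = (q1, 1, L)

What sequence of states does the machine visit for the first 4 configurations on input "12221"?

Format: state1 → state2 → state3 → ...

Execution trace:
Initial: [q0]12221
Step 1: δ(q0, 1) = (q0, 1, L) → [q0]□12221
Step 2: δ(q0, □) = (q1, 2, R) → 2[q1]12221
Step 3: δ(q1, 1) = (qA, 1, R) → 21[qA]2221

The machine reaches the accept state qA and halts.

State sequence: q0 → q0 → q1 → qA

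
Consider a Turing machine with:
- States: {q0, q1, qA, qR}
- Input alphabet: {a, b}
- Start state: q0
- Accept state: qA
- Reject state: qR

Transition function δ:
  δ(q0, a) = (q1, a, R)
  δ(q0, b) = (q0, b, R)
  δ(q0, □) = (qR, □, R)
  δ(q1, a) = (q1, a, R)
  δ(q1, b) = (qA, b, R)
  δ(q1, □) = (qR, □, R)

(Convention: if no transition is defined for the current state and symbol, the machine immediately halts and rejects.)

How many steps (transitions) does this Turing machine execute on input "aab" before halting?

Execution trace:
Initial: [q0]aab
Step 1: δ(q0, a) = (q1, a, R) → a[q1]ab
Step 2: δ(q1, a) = (q1, a, R) → aa[q1]b
Step 3: δ(q1, b) = (qA, b, R) → aab[qA]□

The machine reaches the accept state qA and halts.

The machine executed 3 steps before halting.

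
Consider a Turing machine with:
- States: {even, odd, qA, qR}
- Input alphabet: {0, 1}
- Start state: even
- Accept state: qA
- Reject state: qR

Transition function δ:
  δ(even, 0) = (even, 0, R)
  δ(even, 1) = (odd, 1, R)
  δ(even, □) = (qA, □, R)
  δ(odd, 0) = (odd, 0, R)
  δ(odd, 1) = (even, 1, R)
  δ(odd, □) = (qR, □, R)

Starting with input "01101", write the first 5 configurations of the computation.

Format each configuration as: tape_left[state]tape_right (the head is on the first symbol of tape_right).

Transitions applied:
Step 1: δ(even, 0) = (even, 0, R)
Step 2: δ(even, 1) = (odd, 1, R)
Step 3: δ(odd, 1) = (even, 1, R)
Step 4: δ(even, 0) = (even, 0, R)

The first 5 configurations are:
[even]01101 ⊢ 0[even]1101 ⊢ 01[odd]101 ⊢ 011[even]01 ⊢ 0110[even]1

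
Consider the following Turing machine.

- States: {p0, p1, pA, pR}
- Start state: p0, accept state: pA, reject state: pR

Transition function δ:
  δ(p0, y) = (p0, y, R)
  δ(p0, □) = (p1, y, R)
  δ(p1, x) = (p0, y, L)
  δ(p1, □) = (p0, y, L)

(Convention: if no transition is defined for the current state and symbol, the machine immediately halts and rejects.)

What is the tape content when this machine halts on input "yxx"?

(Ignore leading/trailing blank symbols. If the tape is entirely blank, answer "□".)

Execution trace:
Initial: [p0]yxx
Step 1: δ(p0, y) = (p0, y, R) → y[p0]xx

No transition is defined for δ(p0, x). By convention the machine halts and rejects.

Final tape (ignoring leading/trailing blanks): yxx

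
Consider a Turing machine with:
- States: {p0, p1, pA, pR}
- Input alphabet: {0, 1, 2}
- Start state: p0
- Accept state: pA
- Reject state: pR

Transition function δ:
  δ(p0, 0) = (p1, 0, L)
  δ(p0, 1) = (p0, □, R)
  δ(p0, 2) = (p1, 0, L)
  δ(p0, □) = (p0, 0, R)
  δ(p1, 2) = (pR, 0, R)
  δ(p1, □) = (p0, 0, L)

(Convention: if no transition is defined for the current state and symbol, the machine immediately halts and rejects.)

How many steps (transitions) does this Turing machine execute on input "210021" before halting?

Execution trace:
Initial: [p0]210021
Step 1: δ(p0, 2) = (p1, 0, L) → [p1]□010021
Step 2: δ(p1, □) = (p0, 0, L) → [p0]□0010021
Step 3: δ(p0, □) = (p0, 0, R) → 0[p0]0010021
Step 4: δ(p0, 0) = (p1, 0, L) → [p1]00010021

No transition is defined for δ(p1, 0). By convention the machine halts and rejects.

The machine executed 4 steps before halting.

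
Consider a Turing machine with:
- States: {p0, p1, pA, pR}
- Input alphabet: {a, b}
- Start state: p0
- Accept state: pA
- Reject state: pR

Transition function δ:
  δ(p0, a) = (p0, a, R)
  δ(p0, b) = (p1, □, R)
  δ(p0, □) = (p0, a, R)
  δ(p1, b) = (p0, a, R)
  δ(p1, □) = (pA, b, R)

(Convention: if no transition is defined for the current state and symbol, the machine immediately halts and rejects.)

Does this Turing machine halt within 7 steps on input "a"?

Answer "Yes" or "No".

Execution trace:
Initial: [p0]a
Step 1: δ(p0, a) = (p0, a, R) → a[p0]□
Step 2: δ(p0, □) = (p0, a, R) → aa[p0]□
Step 3: δ(p0, □) = (p0, a, R) → aaa[p0]□
Step 4: δ(p0, □) = (p0, a, R) → aaaa[p0]□
Step 5: δ(p0, □) = (p0, a, R) → aaaaa[p0]□
Step 6: δ(p0, □) = (p0, a, R) → aaaaaa[p0]□
Step 7: δ(p0, □) = (p0, a, R) → aaaaaaa[p0]□

The machine has not reached a halting state after 7 steps.
The machine did not halt within the 7-step bound.

Answer: No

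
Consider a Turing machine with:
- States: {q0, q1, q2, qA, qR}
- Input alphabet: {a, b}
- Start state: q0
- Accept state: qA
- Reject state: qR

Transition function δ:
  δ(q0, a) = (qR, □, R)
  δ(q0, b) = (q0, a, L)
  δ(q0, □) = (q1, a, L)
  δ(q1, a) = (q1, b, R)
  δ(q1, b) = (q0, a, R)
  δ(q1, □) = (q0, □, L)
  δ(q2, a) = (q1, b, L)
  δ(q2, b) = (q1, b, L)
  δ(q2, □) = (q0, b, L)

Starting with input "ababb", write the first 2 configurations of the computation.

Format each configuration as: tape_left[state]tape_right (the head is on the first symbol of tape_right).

Transitions applied:
Step 1: δ(q0, a) = (qR, □, R)

The first 2 configurations are:
[q0]ababb ⊢ □[qR]babb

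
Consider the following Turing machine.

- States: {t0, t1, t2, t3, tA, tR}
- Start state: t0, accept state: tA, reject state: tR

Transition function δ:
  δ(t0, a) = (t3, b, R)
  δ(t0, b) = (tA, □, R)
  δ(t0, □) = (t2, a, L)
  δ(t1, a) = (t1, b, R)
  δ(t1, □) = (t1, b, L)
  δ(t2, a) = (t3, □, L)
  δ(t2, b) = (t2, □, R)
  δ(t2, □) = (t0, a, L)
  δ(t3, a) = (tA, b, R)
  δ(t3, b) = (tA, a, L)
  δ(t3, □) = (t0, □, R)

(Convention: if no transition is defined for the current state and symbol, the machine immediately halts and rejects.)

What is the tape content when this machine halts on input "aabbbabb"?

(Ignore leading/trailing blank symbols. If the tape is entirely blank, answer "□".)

Execution trace:
Initial: [t0]aabbbabb
Step 1: δ(t0, a) = (t3, b, R) → b[t3]abbbabb
Step 2: δ(t3, a) = (tA, b, R) → bb[tA]bbbabb

The machine reaches the accept state tA and halts.

Final tape (ignoring leading/trailing blanks): bbbbbabb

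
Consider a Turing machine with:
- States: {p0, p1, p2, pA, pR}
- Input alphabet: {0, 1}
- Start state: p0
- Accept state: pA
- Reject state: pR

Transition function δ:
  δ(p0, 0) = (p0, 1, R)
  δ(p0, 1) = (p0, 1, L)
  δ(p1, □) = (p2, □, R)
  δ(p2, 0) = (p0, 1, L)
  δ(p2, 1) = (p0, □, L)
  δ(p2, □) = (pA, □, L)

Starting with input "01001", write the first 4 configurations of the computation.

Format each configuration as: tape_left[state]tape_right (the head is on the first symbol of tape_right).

Transitions applied:
Step 1: δ(p0, 0) = (p0, 1, R)
Step 2: δ(p0, 1) = (p0, 1, L)
Step 3: δ(p0, 1) = (p0, 1, L)

The first 4 configurations are:
[p0]01001 ⊢ 1[p0]1001 ⊢ [p0]11001 ⊢ [p0]□11001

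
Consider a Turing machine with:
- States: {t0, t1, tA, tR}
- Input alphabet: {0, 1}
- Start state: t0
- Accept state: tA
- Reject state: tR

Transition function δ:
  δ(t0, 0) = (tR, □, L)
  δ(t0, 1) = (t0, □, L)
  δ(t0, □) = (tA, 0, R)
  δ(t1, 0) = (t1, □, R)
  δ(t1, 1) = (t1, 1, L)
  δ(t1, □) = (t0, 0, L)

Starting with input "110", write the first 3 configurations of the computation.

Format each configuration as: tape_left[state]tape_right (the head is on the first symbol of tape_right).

Transitions applied:
Step 1: δ(t0, 1) = (t0, □, L)
Step 2: δ(t0, □) = (tA, 0, R)

The first 3 configurations are:
[t0]110 ⊢ [t0]□□10 ⊢ 0[tA]□10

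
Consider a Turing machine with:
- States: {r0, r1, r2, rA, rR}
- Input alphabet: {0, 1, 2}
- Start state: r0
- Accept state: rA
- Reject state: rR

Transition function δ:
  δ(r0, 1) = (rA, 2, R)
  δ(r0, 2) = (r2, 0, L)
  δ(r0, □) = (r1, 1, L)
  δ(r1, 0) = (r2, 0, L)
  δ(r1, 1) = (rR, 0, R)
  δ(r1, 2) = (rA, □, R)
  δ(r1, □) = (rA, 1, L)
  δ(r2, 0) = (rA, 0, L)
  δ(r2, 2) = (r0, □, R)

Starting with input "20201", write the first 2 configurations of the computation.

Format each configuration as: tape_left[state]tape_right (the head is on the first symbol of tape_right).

Transitions applied:
Step 1: δ(r0, 2) = (r2, 0, L)

The first 2 configurations are:
[r0]20201 ⊢ [r2]□00201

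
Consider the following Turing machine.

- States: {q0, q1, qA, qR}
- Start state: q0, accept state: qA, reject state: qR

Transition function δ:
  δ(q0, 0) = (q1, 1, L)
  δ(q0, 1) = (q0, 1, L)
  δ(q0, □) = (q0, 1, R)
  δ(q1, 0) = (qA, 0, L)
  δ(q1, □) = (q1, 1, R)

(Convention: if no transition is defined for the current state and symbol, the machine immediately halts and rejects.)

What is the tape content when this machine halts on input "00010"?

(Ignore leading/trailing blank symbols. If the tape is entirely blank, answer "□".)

Execution trace:
Initial: [q0]00010
Step 1: δ(q0, 0) = (q1, 1, L) → [q1]□10010
Step 2: δ(q1, □) = (q1, 1, R) → 1[q1]10010

No transition is defined for δ(q1, 1). By convention the machine halts and rejects.

Final tape (ignoring leading/trailing blanks): 110010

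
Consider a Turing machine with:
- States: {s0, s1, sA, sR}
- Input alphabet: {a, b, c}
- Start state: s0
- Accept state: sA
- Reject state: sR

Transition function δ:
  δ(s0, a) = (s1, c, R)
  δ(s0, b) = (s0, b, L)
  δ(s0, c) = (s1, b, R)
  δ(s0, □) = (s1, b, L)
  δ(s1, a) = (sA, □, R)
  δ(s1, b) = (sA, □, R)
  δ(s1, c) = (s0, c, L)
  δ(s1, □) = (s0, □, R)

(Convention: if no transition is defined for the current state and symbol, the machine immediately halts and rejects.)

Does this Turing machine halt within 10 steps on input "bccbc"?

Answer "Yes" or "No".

Execution trace:
Initial: [s0]bccbc
Step 1: δ(s0, b) = (s0, b, L) → [s0]□bccbc
Step 2: δ(s0, □) = (s1, b, L) → [s1]□bbccbc
Step 3: δ(s1, □) = (s0, □, R) → □[s0]bbccbc
Step 4: δ(s0, b) = (s0, b, L) → [s0]□bbccbc
Step 5: δ(s0, □) = (s1, b, L) → [s1]□bbbccbc
Step 6: δ(s1, □) = (s0, □, R) → □[s0]bbbccbc
Step 7: δ(s0, b) = (s0, b, L) → [s0]□bbbccbc
Step 8: δ(s0, □) = (s1, b, L) → [s1]□bbbbccbc
Step 9: δ(s1, □) = (s0, □, R) → □[s0]bbbbccbc
Step 10: δ(s0, b) = (s0, b, L) → [s0]□bbbbccbc

The machine has not reached a halting state after 10 steps.
The machine did not halt within the 10-step bound.

Answer: No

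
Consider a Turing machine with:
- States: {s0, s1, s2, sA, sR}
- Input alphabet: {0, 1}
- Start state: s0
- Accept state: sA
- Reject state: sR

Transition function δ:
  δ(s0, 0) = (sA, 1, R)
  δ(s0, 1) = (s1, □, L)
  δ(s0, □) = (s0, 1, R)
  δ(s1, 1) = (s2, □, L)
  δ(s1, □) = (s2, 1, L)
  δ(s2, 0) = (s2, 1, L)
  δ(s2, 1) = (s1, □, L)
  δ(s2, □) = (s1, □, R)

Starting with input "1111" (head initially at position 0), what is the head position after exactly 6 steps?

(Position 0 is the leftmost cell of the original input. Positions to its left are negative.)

Execution trace (head position shown):
Step 0: [s0]1111  (head at position 0)
Step 1: move left → [s1]□□111  (head at position -1)
Step 2: move left → [s2]□1□111  (head at position -2)
Step 3: move right → □[s1]1□111  (head at position -1)
Step 4: move left → [s2]□□□111  (head at position -2)
Step 5: move right → □[s1]□□111  (head at position -1)
Step 6: move left → [s2]□1□111  (head at position -2)

After 6 steps, the head is at position -2.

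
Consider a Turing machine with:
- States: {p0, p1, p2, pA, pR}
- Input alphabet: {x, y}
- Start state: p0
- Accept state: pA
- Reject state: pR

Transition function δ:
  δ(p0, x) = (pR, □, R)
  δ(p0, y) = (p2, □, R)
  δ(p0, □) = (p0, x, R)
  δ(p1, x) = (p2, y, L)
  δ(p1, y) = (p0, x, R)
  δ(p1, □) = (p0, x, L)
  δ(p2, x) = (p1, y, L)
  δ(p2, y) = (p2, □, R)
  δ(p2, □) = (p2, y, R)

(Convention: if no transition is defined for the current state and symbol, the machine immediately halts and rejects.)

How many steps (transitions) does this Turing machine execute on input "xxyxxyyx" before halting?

Execution trace:
Initial: [p0]xxyxxyyx
Step 1: δ(p0, x) = (pR, □, R) → □[pR]xyxxyyx

The machine reaches the reject state pR and halts.

The machine executed 1 step before halting.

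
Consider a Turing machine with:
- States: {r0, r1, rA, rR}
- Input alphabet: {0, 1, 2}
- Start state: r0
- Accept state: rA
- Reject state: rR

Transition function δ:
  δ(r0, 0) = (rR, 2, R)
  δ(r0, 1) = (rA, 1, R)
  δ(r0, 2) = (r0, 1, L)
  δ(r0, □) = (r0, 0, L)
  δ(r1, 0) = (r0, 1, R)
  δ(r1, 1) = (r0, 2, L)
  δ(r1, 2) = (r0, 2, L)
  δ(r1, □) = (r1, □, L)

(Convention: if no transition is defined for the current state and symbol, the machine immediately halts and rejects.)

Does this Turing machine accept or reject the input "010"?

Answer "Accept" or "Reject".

Execution trace:
Initial: [r0]010
Step 1: δ(r0, 0) = (rR, 2, R) → 2[rR]10

The machine reaches the reject state rR and halts.

Answer: Reject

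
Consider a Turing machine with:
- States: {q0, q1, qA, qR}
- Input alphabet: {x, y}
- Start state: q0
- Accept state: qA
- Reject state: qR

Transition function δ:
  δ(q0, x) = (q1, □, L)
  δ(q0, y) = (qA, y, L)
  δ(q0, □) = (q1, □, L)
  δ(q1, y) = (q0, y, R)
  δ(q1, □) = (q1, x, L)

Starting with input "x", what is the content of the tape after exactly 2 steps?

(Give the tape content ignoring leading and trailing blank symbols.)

Execution trace:
Initial: [q0]x
Step 1: δ(q0, x) = (q1, □, L) → [q1]□□
Step 2: δ(q1, □) = (q1, x, L) → [q1]□x□

After 2 steps, the tape (ignoring leading/trailing blanks) is: x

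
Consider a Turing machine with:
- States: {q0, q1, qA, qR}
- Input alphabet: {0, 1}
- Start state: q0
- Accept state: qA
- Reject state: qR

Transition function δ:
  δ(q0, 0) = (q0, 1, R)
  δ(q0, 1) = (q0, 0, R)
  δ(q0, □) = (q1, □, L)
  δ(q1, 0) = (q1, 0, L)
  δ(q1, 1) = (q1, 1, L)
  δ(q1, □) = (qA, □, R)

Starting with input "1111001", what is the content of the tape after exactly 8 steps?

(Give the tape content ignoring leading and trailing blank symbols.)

Execution trace:
Initial: [q0]1111001
Step 1: δ(q0, 1) = (q0, 0, R) → 0[q0]111001
Step 2: δ(q0, 1) = (q0, 0, R) → 00[q0]11001
Step 3: δ(q0, 1) = (q0, 0, R) → 000[q0]1001
Step 4: δ(q0, 1) = (q0, 0, R) → 0000[q0]001
Step 5: δ(q0, 0) = (q0, 1, R) → 00001[q0]01
Step 6: δ(q0, 0) = (q0, 1, R) → 000011[q0]1
Step 7: δ(q0, 1) = (q0, 0, R) → 0000110[q0]□
Step 8: δ(q0, □) = (q1, □, L) → 000011[q1]0□

After 8 steps, the tape (ignoring leading/trailing blanks) is: 0000110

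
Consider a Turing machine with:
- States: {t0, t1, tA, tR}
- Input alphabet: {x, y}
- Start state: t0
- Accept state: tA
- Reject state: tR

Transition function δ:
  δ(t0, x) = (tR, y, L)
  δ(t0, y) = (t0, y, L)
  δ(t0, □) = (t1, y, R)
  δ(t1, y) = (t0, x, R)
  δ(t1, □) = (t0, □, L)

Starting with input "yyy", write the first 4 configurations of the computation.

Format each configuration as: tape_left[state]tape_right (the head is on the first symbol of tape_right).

Transitions applied:
Step 1: δ(t0, y) = (t0, y, L)
Step 2: δ(t0, □) = (t1, y, R)
Step 3: δ(t1, y) = (t0, x, R)

The first 4 configurations are:
[t0]yyy ⊢ [t0]□yyy ⊢ y[t1]yyy ⊢ yx[t0]yy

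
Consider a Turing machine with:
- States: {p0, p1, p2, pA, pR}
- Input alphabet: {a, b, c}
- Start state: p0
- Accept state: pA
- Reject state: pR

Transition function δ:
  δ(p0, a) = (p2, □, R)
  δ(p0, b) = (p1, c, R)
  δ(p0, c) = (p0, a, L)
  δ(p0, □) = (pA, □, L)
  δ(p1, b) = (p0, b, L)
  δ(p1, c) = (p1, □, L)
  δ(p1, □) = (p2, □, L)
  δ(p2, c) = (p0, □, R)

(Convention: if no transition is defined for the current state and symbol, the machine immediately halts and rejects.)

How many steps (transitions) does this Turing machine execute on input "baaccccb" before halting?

Execution trace:
Initial: [p0]baaccccb
Step 1: δ(p0, b) = (p1, c, R) → c[p1]aaccccb

No transition is defined for δ(p1, a). By convention the machine halts and rejects.

The machine executed 1 step before halting.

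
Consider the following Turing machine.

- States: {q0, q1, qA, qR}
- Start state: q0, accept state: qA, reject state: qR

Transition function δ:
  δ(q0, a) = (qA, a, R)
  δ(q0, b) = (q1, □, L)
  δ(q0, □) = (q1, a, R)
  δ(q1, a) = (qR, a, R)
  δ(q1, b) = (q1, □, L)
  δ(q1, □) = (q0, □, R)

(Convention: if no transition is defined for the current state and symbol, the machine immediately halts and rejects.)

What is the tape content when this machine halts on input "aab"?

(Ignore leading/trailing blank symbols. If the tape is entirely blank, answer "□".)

Execution trace:
Initial: [q0]aab
Step 1: δ(q0, a) = (qA, a, R) → a[qA]ab

The machine reaches the accept state qA and halts.

Final tape (ignoring leading/trailing blanks): aab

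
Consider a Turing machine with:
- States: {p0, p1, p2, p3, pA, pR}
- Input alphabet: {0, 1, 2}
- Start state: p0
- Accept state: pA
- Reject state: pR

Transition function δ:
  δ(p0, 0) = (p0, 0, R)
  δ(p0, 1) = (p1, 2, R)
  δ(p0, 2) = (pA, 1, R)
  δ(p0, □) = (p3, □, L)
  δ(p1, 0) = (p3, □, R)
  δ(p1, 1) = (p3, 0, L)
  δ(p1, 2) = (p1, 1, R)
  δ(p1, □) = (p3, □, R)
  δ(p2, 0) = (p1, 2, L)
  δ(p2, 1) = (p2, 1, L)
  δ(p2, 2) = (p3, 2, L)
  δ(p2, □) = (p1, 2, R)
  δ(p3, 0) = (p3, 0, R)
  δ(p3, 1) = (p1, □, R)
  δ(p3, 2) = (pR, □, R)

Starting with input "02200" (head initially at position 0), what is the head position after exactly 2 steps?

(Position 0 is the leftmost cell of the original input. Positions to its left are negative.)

Execution trace (head position shown):
Step 0: [p0]02200  (head at position 0)
Step 1: move right → 0[p0]2200  (head at position 1)
Step 2: move right → 01[pA]200  (head at position 2)

After 2 steps, the head is at position 2.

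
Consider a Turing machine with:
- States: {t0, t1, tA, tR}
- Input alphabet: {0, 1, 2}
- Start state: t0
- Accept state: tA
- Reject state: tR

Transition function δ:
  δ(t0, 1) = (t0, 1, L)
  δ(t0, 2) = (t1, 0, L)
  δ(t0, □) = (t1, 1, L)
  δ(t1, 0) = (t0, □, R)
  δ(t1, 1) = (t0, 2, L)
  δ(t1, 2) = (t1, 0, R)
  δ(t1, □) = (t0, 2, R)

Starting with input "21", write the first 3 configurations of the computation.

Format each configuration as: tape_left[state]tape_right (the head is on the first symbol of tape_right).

Transitions applied:
Step 1: δ(t0, 2) = (t1, 0, L)
Step 2: δ(t1, □) = (t0, 2, R)

The first 3 configurations are:
[t0]21 ⊢ [t1]□01 ⊢ 2[t0]01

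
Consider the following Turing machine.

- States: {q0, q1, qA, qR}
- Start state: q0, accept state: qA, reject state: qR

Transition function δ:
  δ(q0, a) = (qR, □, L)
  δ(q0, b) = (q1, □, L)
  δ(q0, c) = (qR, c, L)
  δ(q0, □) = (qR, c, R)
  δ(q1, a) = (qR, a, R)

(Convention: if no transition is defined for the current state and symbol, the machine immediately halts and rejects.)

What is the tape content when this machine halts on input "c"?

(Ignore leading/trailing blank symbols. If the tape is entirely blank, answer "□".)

Execution trace:
Initial: [q0]c
Step 1: δ(q0, c) = (qR, c, L) → [qR]□c

The machine reaches the reject state qR and halts.

Final tape (ignoring leading/trailing blanks): c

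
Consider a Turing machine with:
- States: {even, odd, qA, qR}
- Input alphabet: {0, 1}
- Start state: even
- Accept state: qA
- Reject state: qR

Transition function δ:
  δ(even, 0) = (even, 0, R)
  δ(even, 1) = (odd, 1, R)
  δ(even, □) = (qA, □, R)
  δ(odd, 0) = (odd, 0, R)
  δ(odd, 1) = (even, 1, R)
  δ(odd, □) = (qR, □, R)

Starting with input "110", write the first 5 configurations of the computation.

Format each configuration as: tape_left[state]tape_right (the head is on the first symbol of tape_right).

Transitions applied:
Step 1: δ(even, 1) = (odd, 1, R)
Step 2: δ(odd, 1) = (even, 1, R)
Step 3: δ(even, 0) = (even, 0, R)
Step 4: δ(even, □) = (qA, □, R)

The first 5 configurations are:
[even]110 ⊢ 1[odd]10 ⊢ 11[even]0 ⊢ 110[even]□ ⊢ 110□[qA]□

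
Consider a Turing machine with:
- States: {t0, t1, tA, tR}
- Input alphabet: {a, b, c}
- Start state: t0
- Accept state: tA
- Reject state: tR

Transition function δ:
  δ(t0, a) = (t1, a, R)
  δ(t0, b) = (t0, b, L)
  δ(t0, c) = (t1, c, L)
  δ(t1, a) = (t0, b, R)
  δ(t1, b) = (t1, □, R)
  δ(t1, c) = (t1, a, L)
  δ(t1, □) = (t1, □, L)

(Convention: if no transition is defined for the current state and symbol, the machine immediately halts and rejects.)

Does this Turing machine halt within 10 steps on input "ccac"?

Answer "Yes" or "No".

Execution trace:
Initial: [t0]ccac
Step 1: δ(t0, c) = (t1, c, L) → [t1]□ccac
Step 2: δ(t1, □) = (t1, □, L) → [t1]□□ccac
Step 3: δ(t1, □) = (t1, □, L) → [t1]□□□ccac
Step 4: δ(t1, □) = (t1, □, L) → [t1]□□□□ccac
Step 5: δ(t1, □) = (t1, □, L) → [t1]□□□□□ccac
Step 6: δ(t1, □) = (t1, □, L) → [t1]□□□□□□ccac
Step 7: δ(t1, □) = (t1, □, L) → [t1]□□□□□□□ccac
Step 8: δ(t1, □) = (t1, □, L) → [t1]□□□□□□□□ccac
Step 9: δ(t1, □) = (t1, □, L) → [t1]□□□□□□□□□ccac
Step 10: δ(t1, □) = (t1, □, L) → [t1]□□□□□□□□□□ccac

The machine has not reached a halting state after 10 steps.
The machine did not halt within the 10-step bound.

Answer: No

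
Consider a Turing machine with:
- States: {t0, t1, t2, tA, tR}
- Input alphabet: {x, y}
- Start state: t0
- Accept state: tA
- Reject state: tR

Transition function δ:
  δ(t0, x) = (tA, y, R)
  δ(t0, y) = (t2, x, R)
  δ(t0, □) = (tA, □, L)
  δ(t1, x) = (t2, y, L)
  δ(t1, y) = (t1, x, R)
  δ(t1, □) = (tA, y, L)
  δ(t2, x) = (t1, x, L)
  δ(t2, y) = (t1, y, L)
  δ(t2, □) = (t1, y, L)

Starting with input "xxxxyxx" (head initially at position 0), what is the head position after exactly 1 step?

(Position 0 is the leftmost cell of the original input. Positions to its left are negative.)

Execution trace (head position shown):
Step 0: [t0]xxxxyxx  (head at position 0)
Step 1: move right → y[tA]xxxyxx  (head at position 1)

After 1 step, the head is at position 1.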